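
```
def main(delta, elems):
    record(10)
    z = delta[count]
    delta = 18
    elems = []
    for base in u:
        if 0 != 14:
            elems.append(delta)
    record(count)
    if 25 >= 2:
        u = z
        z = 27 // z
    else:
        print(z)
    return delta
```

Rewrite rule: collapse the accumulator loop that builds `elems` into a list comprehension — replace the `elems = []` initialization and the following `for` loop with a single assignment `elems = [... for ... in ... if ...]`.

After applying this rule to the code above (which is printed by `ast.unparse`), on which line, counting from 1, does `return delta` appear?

Transformed code:
def main(delta, elems):
    record(10)
    z = delta[count]
    delta = 18
    elems = [delta for base in u if 0 != 14]
    record(count)
    if 25 >= 2:
        u = z
        z = 27 // z
    else:
        print(z)
    return delta

12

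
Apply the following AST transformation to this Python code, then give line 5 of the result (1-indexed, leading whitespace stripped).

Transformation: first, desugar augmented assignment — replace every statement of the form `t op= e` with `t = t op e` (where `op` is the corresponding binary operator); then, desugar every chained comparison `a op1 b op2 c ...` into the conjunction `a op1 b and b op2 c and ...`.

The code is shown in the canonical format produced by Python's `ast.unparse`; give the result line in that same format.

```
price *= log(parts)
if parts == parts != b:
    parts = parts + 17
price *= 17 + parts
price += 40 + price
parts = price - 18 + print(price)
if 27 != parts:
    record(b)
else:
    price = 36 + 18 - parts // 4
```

price = price + (40 + price)

Transformed code:
price = price * log(parts)
if parts == parts and parts != b:
    parts = parts + 17
price = price * (17 + parts)
price = price + (40 + price)
parts = price - 18 + print(price)
if 27 != parts:
    record(b)
else:
    price = 36 + 18 - parts // 4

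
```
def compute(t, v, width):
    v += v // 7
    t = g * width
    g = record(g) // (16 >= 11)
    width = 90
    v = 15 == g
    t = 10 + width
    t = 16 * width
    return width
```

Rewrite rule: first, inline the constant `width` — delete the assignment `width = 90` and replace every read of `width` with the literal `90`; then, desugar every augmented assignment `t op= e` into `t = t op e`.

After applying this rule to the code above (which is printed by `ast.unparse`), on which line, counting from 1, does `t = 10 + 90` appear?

6

Transformed code:
def compute(t, v, width):
    v = v + v // 7
    t = g * 90
    g = record(g) // (16 >= 11)
    v = 15 == g
    t = 10 + 90
    t = 16 * 90
    return 90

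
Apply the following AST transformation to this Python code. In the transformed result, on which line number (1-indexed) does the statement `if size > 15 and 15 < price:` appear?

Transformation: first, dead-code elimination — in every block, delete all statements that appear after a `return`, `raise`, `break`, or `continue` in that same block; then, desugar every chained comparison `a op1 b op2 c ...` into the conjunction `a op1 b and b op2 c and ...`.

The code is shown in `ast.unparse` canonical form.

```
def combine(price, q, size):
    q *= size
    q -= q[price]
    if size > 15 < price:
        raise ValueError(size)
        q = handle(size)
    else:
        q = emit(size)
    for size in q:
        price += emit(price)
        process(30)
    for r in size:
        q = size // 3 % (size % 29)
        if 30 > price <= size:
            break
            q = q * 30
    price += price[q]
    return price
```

4

Transformed code:
def combine(price, q, size):
    q *= size
    q -= q[price]
    if size > 15 and 15 < price:
        raise ValueError(size)
    else:
        q = emit(size)
    for size in q:
        price += emit(price)
        process(30)
    for r in size:
        q = size // 3 % (size % 29)
        if 30 > price and price <= size:
            break
    price += price[q]
    return price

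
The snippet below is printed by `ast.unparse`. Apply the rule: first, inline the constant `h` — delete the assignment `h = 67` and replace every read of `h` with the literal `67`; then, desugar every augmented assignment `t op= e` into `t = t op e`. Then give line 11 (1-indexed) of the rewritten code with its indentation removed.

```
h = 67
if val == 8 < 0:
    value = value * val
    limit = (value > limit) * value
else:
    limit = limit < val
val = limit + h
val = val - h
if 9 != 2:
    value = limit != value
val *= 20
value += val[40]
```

value = value + val[40]

Transformed code:
if val == 8 < 0:
    value = value * val
    limit = (value > limit) * value
else:
    limit = limit < val
val = limit + 67
val = val - 67
if 9 != 2:
    value = limit != value
val = val * 20
value = value + val[40]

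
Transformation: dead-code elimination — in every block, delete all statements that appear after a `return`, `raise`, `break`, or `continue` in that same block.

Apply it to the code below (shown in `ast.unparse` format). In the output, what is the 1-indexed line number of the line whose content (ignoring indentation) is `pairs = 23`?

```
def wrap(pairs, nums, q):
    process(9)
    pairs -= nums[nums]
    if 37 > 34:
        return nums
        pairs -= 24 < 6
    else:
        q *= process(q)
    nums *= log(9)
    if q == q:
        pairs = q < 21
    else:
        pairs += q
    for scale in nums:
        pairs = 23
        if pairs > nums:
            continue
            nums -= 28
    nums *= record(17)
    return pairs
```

14

Transformed code:
def wrap(pairs, nums, q):
    process(9)
    pairs -= nums[nums]
    if 37 > 34:
        return nums
    else:
        q *= process(q)
    nums *= log(9)
    if q == q:
        pairs = q < 21
    else:
        pairs += q
    for scale in nums:
        pairs = 23
        if pairs > nums:
            continue
    nums *= record(17)
    return pairs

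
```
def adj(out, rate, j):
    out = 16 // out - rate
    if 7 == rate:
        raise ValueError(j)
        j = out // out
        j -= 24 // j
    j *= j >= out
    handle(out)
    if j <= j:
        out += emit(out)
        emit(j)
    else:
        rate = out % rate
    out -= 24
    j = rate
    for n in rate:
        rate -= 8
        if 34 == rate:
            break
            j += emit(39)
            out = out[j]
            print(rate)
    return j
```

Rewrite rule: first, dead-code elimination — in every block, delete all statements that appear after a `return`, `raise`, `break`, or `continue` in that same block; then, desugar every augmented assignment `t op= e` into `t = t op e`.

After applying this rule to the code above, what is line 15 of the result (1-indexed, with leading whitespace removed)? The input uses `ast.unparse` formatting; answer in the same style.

rate = rate - 8

Transformed code:
def adj(out, rate, j):
    out = 16 // out - rate
    if 7 == rate:
        raise ValueError(j)
    j = j * (j >= out)
    handle(out)
    if j <= j:
        out = out + emit(out)
        emit(j)
    else:
        rate = out % rate
    out = out - 24
    j = rate
    for n in rate:
        rate = rate - 8
        if 34 == rate:
            break
    return j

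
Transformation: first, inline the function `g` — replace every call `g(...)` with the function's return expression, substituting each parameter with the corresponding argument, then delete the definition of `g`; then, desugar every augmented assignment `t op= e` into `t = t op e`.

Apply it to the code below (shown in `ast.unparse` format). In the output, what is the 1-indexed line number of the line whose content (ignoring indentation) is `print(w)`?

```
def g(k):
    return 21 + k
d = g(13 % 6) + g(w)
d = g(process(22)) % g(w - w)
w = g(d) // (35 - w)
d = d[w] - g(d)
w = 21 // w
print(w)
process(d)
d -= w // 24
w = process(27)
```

6

Transformed code:
d = 21 + 13 % 6 + (21 + w)
d = (21 + process(22)) % (21 + (w - w))
w = (21 + d) // (35 - w)
d = d[w] - (21 + d)
w = 21 // w
print(w)
process(d)
d = d - w // 24
w = process(27)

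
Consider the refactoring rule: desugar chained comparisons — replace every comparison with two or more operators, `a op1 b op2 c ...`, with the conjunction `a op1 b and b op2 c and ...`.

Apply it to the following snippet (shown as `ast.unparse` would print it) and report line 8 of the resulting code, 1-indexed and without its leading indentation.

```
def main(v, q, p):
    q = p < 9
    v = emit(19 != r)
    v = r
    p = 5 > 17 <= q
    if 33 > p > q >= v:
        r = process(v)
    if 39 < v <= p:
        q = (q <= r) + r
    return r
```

Transformed code:
def main(v, q, p):
    q = p < 9
    v = emit(19 != r)
    v = r
    p = 5 > 17 and 17 <= q
    if 33 > p and p > q and (q >= v):
        r = process(v)
    if 39 < v and v <= p:
        q = (q <= r) + r
    return r

if 39 < v and v <= p:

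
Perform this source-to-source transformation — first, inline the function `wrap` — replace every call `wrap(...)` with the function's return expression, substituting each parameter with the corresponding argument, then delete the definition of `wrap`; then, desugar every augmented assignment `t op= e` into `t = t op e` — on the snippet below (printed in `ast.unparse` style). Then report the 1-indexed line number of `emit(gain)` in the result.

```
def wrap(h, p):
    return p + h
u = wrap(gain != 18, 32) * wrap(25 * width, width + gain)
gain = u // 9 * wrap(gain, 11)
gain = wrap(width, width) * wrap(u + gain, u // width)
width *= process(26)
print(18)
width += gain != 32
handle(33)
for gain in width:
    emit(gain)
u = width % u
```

Transformed code:
u = (32 + (gain != 18)) * (width + gain + 25 * width)
gain = u // 9 * (11 + gain)
gain = (width + width) * (u // width + (u + gain))
width = width * process(26)
print(18)
width = width + (gain != 32)
handle(33)
for gain in width:
    emit(gain)
u = width % u

9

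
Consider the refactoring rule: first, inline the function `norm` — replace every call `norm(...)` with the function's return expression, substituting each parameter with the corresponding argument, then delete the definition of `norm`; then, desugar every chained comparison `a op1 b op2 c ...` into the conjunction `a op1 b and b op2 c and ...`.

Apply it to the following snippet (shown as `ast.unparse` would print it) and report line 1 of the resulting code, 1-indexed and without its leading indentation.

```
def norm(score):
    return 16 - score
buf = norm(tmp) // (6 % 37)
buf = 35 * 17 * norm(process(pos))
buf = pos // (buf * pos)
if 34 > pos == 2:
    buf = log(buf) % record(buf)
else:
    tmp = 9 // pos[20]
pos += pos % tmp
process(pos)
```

buf = (16 - tmp) // (6 % 37)

Transformed code:
buf = (16 - tmp) // (6 % 37)
buf = 35 * 17 * (16 - process(pos))
buf = pos // (buf * pos)
if 34 > pos and pos == 2:
    buf = log(buf) % record(buf)
else:
    tmp = 9 // pos[20]
pos += pos % tmp
process(pos)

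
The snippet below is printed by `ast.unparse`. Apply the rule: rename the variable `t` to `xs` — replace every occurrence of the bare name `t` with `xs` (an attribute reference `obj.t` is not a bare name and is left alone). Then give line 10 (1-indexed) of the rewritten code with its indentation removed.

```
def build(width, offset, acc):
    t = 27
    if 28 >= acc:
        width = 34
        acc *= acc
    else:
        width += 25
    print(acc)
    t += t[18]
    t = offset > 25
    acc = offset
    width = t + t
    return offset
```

xs = offset > 25

Transformed code:
def build(width, offset, acc):
    xs = 27
    if 28 >= acc:
        width = 34
        acc *= acc
    else:
        width += 25
    print(acc)
    xs += xs[18]
    xs = offset > 25
    acc = offset
    width = xs + xs
    return offset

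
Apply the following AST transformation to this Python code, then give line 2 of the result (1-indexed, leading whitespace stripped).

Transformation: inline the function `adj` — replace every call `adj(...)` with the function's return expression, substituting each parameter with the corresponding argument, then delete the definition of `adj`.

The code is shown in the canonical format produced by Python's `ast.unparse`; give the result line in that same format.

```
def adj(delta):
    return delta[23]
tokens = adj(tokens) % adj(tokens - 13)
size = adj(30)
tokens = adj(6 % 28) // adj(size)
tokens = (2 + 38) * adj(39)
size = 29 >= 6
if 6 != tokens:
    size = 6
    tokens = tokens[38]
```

Transformed code:
tokens = tokens[23] % (tokens - 13)[23]
size = 30[23]
tokens = (6 % 28)[23] // size[23]
tokens = (2 + 38) * 39[23]
size = 29 >= 6
if 6 != tokens:
    size = 6
    tokens = tokens[38]

size = 30[23]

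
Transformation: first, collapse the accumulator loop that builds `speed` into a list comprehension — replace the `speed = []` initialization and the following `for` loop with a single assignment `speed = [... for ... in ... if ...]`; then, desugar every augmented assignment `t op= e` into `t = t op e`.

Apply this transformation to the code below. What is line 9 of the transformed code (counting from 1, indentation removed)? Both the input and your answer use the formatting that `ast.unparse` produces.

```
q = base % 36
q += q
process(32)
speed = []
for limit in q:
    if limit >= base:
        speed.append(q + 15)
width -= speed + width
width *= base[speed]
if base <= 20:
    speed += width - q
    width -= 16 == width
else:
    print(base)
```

width = width - (16 == width)

Transformed code:
q = base % 36
q = q + q
process(32)
speed = [q + 15 for limit in q if limit >= base]
width = width - (speed + width)
width = width * base[speed]
if base <= 20:
    speed = speed + (width - q)
    width = width - (16 == width)
else:
    print(base)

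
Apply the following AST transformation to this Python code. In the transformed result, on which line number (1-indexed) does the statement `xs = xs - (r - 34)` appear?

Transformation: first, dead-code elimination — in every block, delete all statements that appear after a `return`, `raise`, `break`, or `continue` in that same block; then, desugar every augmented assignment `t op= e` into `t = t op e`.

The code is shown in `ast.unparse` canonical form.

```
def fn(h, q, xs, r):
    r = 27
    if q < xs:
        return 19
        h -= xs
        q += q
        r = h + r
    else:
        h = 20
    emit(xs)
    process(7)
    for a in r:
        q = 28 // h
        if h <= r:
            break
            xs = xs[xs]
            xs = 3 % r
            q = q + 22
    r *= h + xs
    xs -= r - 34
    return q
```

Transformed code:
def fn(h, q, xs, r):
    r = 27
    if q < xs:
        return 19
    else:
        h = 20
    emit(xs)
    process(7)
    for a in r:
        q = 28 // h
        if h <= r:
            break
    r = r * (h + xs)
    xs = xs - (r - 34)
    return q

14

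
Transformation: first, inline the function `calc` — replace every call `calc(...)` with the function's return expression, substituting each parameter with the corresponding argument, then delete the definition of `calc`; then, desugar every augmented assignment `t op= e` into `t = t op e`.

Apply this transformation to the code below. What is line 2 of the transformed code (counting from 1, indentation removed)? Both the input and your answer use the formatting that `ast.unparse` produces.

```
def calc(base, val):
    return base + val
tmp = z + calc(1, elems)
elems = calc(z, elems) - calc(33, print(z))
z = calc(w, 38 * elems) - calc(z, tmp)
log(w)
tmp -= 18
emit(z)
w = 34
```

elems = z + elems - (33 + print(z))

Transformed code:
tmp = z + (1 + elems)
elems = z + elems - (33 + print(z))
z = w + 38 * elems - (z + tmp)
log(w)
tmp = tmp - 18
emit(z)
w = 34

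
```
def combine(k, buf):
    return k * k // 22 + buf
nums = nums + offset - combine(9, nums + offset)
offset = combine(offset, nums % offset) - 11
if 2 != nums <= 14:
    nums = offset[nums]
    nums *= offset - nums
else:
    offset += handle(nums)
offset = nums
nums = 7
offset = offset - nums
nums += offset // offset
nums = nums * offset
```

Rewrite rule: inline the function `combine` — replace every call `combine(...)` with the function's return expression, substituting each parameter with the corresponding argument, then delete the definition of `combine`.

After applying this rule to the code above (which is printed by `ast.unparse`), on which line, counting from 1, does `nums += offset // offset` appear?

Transformed code:
nums = nums + offset - (9 * 9 // 22 + (nums + offset))
offset = offset * offset // 22 + nums % offset - 11
if 2 != nums <= 14:
    nums = offset[nums]
    nums *= offset - nums
else:
    offset += handle(nums)
offset = nums
nums = 7
offset = offset - nums
nums += offset // offset
nums = nums * offset

11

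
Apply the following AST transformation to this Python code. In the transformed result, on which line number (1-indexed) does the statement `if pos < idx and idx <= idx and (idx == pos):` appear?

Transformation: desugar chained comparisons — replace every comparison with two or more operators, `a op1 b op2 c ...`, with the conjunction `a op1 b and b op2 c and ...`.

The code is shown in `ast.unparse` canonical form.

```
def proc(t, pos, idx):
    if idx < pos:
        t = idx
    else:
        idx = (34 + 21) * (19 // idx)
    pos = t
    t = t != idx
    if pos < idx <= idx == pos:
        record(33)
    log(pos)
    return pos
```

Transformed code:
def proc(t, pos, idx):
    if idx < pos:
        t = idx
    else:
        idx = (34 + 21) * (19 // idx)
    pos = t
    t = t != idx
    if pos < idx and idx <= idx and (idx == pos):
        record(33)
    log(pos)
    return pos

8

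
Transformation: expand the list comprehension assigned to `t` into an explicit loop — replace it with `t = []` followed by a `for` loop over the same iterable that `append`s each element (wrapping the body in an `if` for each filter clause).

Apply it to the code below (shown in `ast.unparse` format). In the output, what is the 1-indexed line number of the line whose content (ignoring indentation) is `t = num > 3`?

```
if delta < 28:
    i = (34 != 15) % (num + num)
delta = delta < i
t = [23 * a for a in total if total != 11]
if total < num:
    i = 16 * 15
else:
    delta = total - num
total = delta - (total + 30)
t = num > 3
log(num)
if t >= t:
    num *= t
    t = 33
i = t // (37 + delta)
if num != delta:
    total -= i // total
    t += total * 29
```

13

Transformed code:
if delta < 28:
    i = (34 != 15) % (num + num)
delta = delta < i
t = []
for a in total:
    if total != 11:
        t.append(23 * a)
if total < num:
    i = 16 * 15
else:
    delta = total - num
total = delta - (total + 30)
t = num > 3
log(num)
if t >= t:
    num *= t
    t = 33
i = t // (37 + delta)
if num != delta:
    total -= i // total
    t += total * 29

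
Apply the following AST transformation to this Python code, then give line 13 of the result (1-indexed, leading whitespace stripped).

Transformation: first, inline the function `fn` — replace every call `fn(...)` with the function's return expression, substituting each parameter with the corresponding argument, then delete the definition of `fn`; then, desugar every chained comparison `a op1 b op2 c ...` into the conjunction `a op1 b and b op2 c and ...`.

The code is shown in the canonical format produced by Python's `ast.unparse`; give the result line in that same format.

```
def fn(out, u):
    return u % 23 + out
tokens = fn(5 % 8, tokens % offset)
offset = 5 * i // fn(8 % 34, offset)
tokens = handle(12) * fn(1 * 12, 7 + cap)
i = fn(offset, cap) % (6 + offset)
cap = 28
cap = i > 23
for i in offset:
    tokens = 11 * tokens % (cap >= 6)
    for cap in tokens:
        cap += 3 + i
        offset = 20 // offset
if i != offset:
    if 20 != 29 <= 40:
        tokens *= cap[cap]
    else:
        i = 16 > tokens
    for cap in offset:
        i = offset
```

if 20 != 29 and 29 <= 40:

Transformed code:
tokens = tokens % offset % 23 + 5 % 8
offset = 5 * i // (offset % 23 + 8 % 34)
tokens = handle(12) * ((7 + cap) % 23 + 1 * 12)
i = (cap % 23 + offset) % (6 + offset)
cap = 28
cap = i > 23
for i in offset:
    tokens = 11 * tokens % (cap >= 6)
    for cap in tokens:
        cap += 3 + i
        offset = 20 // offset
if i != offset:
    if 20 != 29 and 29 <= 40:
        tokens *= cap[cap]
    else:
        i = 16 > tokens
    for cap in offset:
        i = offset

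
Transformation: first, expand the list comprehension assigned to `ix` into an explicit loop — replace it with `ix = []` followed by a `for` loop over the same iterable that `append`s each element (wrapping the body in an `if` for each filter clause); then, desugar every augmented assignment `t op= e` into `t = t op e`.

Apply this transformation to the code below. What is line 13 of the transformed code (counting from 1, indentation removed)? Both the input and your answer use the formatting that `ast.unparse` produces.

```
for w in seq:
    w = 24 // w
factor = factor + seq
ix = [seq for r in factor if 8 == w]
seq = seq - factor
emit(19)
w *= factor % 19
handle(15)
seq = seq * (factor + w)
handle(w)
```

Transformed code:
for w in seq:
    w = 24 // w
factor = factor + seq
ix = []
for r in factor:
    if 8 == w:
        ix.append(seq)
seq = seq - factor
emit(19)
w = w * (factor % 19)
handle(15)
seq = seq * (factor + w)
handle(w)

handle(w)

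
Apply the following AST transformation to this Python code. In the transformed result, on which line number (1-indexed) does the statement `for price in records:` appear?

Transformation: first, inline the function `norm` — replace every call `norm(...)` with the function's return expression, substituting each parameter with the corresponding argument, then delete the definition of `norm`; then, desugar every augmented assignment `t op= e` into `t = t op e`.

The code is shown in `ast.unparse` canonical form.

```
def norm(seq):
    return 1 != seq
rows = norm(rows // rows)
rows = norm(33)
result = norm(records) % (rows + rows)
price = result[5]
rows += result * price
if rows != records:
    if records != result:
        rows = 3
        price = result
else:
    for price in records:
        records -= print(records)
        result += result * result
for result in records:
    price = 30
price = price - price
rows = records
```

Transformed code:
rows = 1 != rows // rows
rows = 1 != 33
result = (1 != records) % (rows + rows)
price = result[5]
rows = rows + result * price
if rows != records:
    if records != result:
        rows = 3
        price = result
else:
    for price in records:
        records = records - print(records)
        result = result + result * result
for result in records:
    price = 30
price = price - price
rows = records

11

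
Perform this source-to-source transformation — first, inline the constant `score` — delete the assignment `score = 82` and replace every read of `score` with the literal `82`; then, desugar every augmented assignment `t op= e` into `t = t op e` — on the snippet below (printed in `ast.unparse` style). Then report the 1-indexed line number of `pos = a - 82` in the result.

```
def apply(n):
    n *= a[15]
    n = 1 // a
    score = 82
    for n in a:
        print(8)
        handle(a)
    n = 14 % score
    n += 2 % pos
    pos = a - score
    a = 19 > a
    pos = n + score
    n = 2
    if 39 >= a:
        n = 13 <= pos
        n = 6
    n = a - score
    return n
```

Transformed code:
def apply(n):
    n = n * a[15]
    n = 1 // a
    for n in a:
        print(8)
        handle(a)
    n = 14 % 82
    n = n + 2 % pos
    pos = a - 82
    a = 19 > a
    pos = n + 82
    n = 2
    if 39 >= a:
        n = 13 <= pos
        n = 6
    n = a - 82
    return n

9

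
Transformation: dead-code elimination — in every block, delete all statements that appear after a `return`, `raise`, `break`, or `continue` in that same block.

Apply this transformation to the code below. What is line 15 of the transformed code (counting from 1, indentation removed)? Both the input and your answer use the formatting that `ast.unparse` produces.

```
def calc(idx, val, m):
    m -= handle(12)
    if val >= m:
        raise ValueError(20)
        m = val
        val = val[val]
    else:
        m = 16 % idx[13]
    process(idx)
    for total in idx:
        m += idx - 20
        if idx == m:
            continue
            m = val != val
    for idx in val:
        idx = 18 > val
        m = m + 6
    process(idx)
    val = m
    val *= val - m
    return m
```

Transformed code:
def calc(idx, val, m):
    m -= handle(12)
    if val >= m:
        raise ValueError(20)
    else:
        m = 16 % idx[13]
    process(idx)
    for total in idx:
        m += idx - 20
        if idx == m:
            continue
    for idx in val:
        idx = 18 > val
        m = m + 6
    process(idx)
    val = m
    val *= val - m
    return m

process(idx)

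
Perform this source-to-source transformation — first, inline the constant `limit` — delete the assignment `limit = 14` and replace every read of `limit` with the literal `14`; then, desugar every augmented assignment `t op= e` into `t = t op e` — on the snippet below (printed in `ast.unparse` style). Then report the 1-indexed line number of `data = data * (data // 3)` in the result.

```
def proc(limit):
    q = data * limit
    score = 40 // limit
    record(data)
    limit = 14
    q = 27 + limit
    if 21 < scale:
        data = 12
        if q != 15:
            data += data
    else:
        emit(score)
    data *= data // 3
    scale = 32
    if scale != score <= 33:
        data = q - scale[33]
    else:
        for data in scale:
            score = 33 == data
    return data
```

12

Transformed code:
def proc(limit):
    q = data * 14
    score = 40 // 14
    record(data)
    q = 27 + 14
    if 21 < scale:
        data = 12
        if q != 15:
            data = data + data
    else:
        emit(score)
    data = data * (data // 3)
    scale = 32
    if scale != score <= 33:
        data = q - scale[33]
    else:
        for data in scale:
            score = 33 == data
    return data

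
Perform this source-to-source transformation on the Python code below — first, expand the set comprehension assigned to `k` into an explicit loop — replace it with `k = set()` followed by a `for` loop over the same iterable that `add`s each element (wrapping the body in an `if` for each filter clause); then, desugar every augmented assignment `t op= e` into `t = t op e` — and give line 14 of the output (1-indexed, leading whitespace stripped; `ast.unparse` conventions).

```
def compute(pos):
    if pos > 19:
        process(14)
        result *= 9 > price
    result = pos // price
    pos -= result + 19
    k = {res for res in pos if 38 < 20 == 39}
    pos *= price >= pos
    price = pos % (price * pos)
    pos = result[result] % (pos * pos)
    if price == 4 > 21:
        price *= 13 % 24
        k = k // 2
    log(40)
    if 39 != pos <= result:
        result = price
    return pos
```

Transformed code:
def compute(pos):
    if pos > 19:
        process(14)
        result = result * (9 > price)
    result = pos // price
    pos = pos - (result + 19)
    k = set()
    for res in pos:
        if 38 < 20 == 39:
            k.add(res)
    pos = pos * (price >= pos)
    price = pos % (price * pos)
    pos = result[result] % (pos * pos)
    if price == 4 > 21:
        price = price * (13 % 24)
        k = k // 2
    log(40)
    if 39 != pos <= result:
        result = price
    return pos

if price == 4 > 21:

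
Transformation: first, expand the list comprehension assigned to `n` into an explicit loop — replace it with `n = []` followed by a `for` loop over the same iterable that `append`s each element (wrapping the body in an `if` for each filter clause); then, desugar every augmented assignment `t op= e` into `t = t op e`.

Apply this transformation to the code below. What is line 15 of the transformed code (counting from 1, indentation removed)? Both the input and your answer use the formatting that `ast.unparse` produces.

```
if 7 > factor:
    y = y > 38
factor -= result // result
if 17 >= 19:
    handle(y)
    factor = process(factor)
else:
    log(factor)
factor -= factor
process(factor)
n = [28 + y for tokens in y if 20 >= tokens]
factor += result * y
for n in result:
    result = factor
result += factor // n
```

factor = factor + result * y

Transformed code:
if 7 > factor:
    y = y > 38
factor = factor - result // result
if 17 >= 19:
    handle(y)
    factor = process(factor)
else:
    log(factor)
factor = factor - factor
process(factor)
n = []
for tokens in y:
    if 20 >= tokens:
        n.append(28 + y)
factor = factor + result * y
for n in result:
    result = factor
result = result + factor // n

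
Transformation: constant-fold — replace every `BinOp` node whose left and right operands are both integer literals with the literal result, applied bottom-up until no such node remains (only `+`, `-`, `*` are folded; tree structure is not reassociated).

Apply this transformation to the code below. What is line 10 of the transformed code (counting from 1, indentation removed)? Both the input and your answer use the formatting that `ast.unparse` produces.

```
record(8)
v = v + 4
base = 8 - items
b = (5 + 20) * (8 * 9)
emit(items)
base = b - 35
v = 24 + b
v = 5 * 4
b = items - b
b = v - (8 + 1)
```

Transformed code:
record(8)
v = v + 4
base = 8 - items
b = 1800
emit(items)
base = b - 35
v = 24 + b
v = 20
b = items - b
b = v - 9

b = v - 9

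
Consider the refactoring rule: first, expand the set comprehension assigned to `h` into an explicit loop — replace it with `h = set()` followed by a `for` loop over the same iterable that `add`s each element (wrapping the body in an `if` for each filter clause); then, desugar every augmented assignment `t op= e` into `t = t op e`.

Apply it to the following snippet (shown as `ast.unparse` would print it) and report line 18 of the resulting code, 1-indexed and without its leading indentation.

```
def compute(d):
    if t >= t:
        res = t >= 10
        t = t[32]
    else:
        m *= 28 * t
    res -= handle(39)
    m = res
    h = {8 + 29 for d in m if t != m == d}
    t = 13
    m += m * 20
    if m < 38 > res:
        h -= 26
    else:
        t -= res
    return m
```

t = t - res

Transformed code:
def compute(d):
    if t >= t:
        res = t >= 10
        t = t[32]
    else:
        m = m * (28 * t)
    res = res - handle(39)
    m = res
    h = set()
    for d in m:
        if t != m == d:
            h.add(8 + 29)
    t = 13
    m = m + m * 20
    if m < 38 > res:
        h = h - 26
    else:
        t = t - res
    return m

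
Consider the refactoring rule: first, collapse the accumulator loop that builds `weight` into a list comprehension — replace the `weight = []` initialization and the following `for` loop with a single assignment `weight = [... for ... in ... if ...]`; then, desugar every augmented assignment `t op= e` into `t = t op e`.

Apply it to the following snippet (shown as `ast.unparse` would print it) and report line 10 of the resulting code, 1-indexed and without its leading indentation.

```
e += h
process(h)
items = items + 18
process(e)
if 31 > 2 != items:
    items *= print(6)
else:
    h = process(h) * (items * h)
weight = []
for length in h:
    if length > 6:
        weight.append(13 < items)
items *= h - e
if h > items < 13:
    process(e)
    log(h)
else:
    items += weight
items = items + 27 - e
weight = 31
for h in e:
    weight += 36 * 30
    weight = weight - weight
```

items = items * (h - e)

Transformed code:
e = e + h
process(h)
items = items + 18
process(e)
if 31 > 2 != items:
    items = items * print(6)
else:
    h = process(h) * (items * h)
weight = [13 < items for length in h if length > 6]
items = items * (h - e)
if h > items < 13:
    process(e)
    log(h)
else:
    items = items + weight
items = items + 27 - e
weight = 31
for h in e:
    weight = weight + 36 * 30
    weight = weight - weight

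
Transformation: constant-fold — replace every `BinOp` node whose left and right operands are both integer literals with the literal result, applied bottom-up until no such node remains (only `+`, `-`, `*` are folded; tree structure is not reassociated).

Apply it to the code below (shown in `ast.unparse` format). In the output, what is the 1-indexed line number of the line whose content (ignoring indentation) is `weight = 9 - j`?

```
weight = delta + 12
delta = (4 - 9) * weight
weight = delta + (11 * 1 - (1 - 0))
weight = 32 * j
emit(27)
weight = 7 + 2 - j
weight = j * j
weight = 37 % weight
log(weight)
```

6

Transformed code:
weight = delta + 12
delta = -5 * weight
weight = delta + 10
weight = 32 * j
emit(27)
weight = 9 - j
weight = j * j
weight = 37 % weight
log(weight)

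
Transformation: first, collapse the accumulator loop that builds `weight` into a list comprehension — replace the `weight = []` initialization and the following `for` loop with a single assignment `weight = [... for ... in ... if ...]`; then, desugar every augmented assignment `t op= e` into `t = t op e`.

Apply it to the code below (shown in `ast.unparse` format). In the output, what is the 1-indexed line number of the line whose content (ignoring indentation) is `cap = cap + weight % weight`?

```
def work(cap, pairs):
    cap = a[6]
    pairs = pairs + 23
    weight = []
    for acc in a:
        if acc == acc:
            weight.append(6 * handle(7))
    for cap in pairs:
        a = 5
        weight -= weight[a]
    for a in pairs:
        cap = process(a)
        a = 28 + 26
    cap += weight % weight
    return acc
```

11

Transformed code:
def work(cap, pairs):
    cap = a[6]
    pairs = pairs + 23
    weight = [6 * handle(7) for acc in a if acc == acc]
    for cap in pairs:
        a = 5
        weight = weight - weight[a]
    for a in pairs:
        cap = process(a)
        a = 28 + 26
    cap = cap + weight % weight
    return acc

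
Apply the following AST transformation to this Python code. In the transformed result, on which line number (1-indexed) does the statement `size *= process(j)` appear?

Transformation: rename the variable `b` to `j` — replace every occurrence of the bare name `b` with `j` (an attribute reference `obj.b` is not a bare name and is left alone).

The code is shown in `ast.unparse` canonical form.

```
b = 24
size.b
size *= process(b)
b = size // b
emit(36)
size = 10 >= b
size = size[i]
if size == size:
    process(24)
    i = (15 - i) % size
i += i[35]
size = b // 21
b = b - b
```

Transformed code:
j = 24
size.b
size *= process(j)
j = size // j
emit(36)
size = 10 >= j
size = size[i]
if size == size:
    process(24)
    i = (15 - i) % size
i += i[35]
size = j // 21
j = j - j

3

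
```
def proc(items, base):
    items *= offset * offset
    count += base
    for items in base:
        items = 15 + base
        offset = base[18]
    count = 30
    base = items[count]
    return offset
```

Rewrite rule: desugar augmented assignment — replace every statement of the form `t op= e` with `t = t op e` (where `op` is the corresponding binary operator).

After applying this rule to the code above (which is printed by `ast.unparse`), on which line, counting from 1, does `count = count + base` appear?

3

Transformed code:
def proc(items, base):
    items = items * (offset * offset)
    count = count + base
    for items in base:
        items = 15 + base
        offset = base[18]
    count = 30
    base = items[count]
    return offset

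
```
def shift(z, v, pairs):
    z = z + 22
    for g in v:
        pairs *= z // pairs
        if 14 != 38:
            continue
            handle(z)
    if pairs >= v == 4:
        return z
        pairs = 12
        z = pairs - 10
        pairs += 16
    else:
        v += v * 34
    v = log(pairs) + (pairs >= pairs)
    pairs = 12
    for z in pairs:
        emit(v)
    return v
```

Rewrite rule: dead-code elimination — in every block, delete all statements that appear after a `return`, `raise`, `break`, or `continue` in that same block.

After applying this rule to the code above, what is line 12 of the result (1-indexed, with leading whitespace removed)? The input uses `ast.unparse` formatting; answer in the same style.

Transformed code:
def shift(z, v, pairs):
    z = z + 22
    for g in v:
        pairs *= z // pairs
        if 14 != 38:
            continue
    if pairs >= v == 4:
        return z
    else:
        v += v * 34
    v = log(pairs) + (pairs >= pairs)
    pairs = 12
    for z in pairs:
        emit(v)
    return v

pairs = 12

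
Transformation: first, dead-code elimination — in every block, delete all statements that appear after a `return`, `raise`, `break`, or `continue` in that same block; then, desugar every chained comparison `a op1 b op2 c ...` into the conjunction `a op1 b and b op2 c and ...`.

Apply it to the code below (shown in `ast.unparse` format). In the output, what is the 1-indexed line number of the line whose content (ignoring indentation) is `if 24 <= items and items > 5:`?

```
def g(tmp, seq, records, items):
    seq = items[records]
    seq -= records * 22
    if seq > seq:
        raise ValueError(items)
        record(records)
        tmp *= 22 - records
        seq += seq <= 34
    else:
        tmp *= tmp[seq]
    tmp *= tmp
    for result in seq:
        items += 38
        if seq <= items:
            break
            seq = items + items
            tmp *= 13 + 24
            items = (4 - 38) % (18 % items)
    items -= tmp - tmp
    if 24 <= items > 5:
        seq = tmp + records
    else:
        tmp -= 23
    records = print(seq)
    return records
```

14

Transformed code:
def g(tmp, seq, records, items):
    seq = items[records]
    seq -= records * 22
    if seq > seq:
        raise ValueError(items)
    else:
        tmp *= tmp[seq]
    tmp *= tmp
    for result in seq:
        items += 38
        if seq <= items:
            break
    items -= tmp - tmp
    if 24 <= items and items > 5:
        seq = tmp + records
    else:
        tmp -= 23
    records = print(seq)
    return records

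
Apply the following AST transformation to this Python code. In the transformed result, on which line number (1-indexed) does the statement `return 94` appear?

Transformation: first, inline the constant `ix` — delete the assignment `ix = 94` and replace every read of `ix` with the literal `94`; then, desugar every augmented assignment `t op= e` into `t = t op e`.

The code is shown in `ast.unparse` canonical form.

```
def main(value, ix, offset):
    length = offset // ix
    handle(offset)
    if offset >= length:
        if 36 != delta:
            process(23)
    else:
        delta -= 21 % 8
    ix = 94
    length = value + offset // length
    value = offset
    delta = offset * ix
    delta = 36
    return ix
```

Transformed code:
def main(value, ix, offset):
    length = offset // 94
    handle(offset)
    if offset >= length:
        if 36 != delta:
            process(23)
    else:
        delta = delta - 21 % 8
    length = value + offset // length
    value = offset
    delta = offset * 94
    delta = 36
    return 94

13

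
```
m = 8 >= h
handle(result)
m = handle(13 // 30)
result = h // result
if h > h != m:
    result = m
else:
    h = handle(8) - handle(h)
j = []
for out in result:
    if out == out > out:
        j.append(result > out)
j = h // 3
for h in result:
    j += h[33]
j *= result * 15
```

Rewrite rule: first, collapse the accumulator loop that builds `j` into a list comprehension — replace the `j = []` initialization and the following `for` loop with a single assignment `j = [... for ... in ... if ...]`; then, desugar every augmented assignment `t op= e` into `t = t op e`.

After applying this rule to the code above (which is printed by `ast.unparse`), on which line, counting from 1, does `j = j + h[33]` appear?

Transformed code:
m = 8 >= h
handle(result)
m = handle(13 // 30)
result = h // result
if h > h != m:
    result = m
else:
    h = handle(8) - handle(h)
j = [result > out for out in result if out == out > out]
j = h // 3
for h in result:
    j = j + h[33]
j = j * (result * 15)

12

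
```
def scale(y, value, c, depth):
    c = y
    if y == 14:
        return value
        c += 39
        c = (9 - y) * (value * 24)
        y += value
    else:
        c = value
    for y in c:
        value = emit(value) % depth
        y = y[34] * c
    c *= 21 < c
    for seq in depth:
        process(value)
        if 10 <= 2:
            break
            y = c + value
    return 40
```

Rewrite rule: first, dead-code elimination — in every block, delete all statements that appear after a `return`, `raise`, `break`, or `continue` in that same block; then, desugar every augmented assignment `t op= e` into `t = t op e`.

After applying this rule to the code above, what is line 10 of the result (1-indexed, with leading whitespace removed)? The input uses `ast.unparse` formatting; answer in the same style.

c = c * (21 < c)

Transformed code:
def scale(y, value, c, depth):
    c = y
    if y == 14:
        return value
    else:
        c = value
    for y in c:
        value = emit(value) % depth
        y = y[34] * c
    c = c * (21 < c)
    for seq in depth:
        process(value)
        if 10 <= 2:
            break
    return 40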